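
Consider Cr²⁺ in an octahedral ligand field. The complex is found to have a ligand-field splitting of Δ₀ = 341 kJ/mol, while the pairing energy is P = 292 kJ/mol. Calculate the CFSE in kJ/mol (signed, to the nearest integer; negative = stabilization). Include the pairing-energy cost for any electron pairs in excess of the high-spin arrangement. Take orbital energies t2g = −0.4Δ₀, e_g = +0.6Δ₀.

Cr²⁺: group 6, so d-count = 6 − 2 = 4.
With Δ₀ > P the complex is low-spin.
That gives t2g^4 e_g^0.
Orbital CFSE = -1.6Δ₀ = -1.6 × 341 = -546 kJ/mol.
Excess pairs vs high-spin: 1 − 0 = 1; pairing cost = +292 kJ/mol.
Net CFSE = -546 + 292 = -254 kJ/mol.

-254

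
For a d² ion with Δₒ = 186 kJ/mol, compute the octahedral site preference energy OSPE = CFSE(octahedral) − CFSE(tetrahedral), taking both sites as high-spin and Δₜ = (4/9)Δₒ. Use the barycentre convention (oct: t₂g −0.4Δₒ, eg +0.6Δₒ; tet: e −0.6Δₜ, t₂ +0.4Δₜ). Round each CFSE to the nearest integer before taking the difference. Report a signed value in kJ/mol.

-50

Octahedral (high-spin): t2g^2 e_g^0, CFSE = 2(−0.4) + 0(+0.6) = -0.8Δₒ = -0.8 × 186 = -149 kJ/mol.
Tetrahedral e^2 t2^0 gives -1.2Δₜ = -1.2 × (4/9) × 186 = -99 kJ/mol.
OSPE = CFSE(oct) − CFSE(tet) = -149 − (-99) = -50 kJ/mol.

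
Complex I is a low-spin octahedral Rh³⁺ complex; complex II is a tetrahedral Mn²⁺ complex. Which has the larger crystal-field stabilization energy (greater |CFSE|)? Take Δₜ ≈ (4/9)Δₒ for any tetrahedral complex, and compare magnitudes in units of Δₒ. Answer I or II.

I: Rh is in group 9, so Rh³⁺ is d⁶ (9 − 3 = 6); t₂g⁶ eg⁰, CFSE = -2.4Δₒ.
II: Mn²⁺: group 7, so d-count = 7 − 2 = 5; Tetrahedral splitting is small, so the complex is high-spin; e² t₂³, CFSE = 0.0Δₜ ≈ 0.00Δₒ.
So I has the larger |CFSE|.

I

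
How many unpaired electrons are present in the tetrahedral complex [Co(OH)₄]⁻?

Each OH⁻ contributes -1; 4 × (-1) = -4. With overall charge -1, Co is in the +3 oxidation state.
Co sits in group 9; removing 3 electrons leaves Co³⁺ with 9 − 3 = 6 d electrons.
Tetrahedral splitting is small, so the complex is high-spin.
Configuration: e³ t₂³, giving 4 unpaired electrons.

4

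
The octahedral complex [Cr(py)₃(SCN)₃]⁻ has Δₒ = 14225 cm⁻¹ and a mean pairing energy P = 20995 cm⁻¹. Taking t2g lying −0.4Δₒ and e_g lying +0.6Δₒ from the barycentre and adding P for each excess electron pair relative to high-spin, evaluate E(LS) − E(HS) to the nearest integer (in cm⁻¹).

Ligand charges: 3×(+0) from py and 3×(-1) from SCN⁻ sum to -3; with overall charge -1, Cr is +2.
Cr is in group 6, so Cr²⁺ is d⁴ (6 − 2 = 4).
High-spin d⁴ fills as t2g^3 e_g^1 with CFSE 3(−0.4) + 1(+0.6) = -0.6Δₒ = -8535 cm⁻¹.
For low-spin the configuration is t2g^4 e_g^0: orbital energy -1.6 × 14225 = -22760 cm⁻¹, and 1 additional pair relative to high-spin adds 20995 cm⁻¹, giving -1765 cm⁻¹.
Thus E(LS) − E(HS) = 6770 cm⁻¹.

6770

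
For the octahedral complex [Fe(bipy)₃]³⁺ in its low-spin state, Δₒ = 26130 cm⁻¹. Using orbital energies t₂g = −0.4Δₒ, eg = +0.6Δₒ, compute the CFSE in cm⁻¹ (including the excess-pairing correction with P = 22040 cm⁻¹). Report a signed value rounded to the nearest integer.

bipy is neutral, so the +3 overall charge sits on Fe: oxidation state +3.
Fe sits in group 8; removing 3 electrons leaves Fe³⁺ with 8 − 3 = 5 d electrons.
Electron filling gives t₂g⁵ eg⁰.
Orbital CFSE = 5(-0.4) + 0(0.6) = -2.0Δₒ = -2.0 × 26130 = -52260 cm⁻¹.
Relative to high-spin t₂g³ eg² (0 paired), the low-spin configuration has 2 additional pairs, contributing +2 × 22040 = +44080 cm⁻¹.
Overall CFSE = -52260 + 44080 = -8180 cm⁻¹.

-8180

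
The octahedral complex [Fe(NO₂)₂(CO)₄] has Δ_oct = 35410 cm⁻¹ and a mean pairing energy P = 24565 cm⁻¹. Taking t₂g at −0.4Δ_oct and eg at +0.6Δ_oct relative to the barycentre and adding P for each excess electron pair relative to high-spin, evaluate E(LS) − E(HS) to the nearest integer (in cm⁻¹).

Ligand charges: 2×(-1) from NO₂⁻ and 4×(+0) from CO sum to -2; with overall charge +0, Fe is +2.
Fe is in group 8, so Fe²⁺ is d⁶ (8 − 2 = 6).
High-spin: t₂g⁴ eg², CFSE = -0.4Δ_oct = -14164 cm⁻¹.
Low-spin t₂g⁶ eg⁰ gives -2.4Δ_oct = -84984 cm⁻¹, but forming 2 extra pairs costs 2P = 49130 cm⁻¹, so E(LS) = -84984 + 49130 = -35854 cm⁻¹.
E(LS) − E(HS) = -35854 − (-14164) = -21690 cm⁻¹.

-21690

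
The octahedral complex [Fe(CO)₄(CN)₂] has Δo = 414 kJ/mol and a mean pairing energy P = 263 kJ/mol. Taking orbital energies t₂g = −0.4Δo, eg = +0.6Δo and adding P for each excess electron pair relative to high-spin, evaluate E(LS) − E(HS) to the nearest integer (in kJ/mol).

-302

Ligand charges: 4×(+0) from CO and 2×(-1) from CN⁻ sum to -2; with overall charge +0, Fe is +2.
Group 8 minus oxidation state +2 gives a d⁶ configuration for Fe²⁺.
High-spin: t₂g⁴ eg², CFSE = -0.4Δo = -166 kJ/mol.
Low-spin t₂g⁶ eg⁰ gives -2.4Δo = -994 kJ/mol, but forming 2 extra pairs costs 2P = 526 kJ/mol, so E(LS) = -994 + 526 = -468 kJ/mol.
The difference is -468 − (-166) = -302 kJ/mol, so low-spin lies lower.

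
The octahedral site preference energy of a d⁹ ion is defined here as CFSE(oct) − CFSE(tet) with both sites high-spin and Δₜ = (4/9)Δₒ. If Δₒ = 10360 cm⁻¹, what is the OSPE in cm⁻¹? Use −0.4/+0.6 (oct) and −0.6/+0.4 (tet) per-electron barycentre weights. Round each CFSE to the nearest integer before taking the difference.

In an octahedral site d⁹ (HS) is t₂g⁶ eg³, giving CFSE(oct) = -0.6Δₒ = -6216 cm⁻¹.
Tetrahedral: e⁴ t₂⁵, CFSE = 4(−0.6) + 5(+0.4) = -0.4Δₜ = -0.4 × (4/9) × 10360 = -1842 cm⁻¹.
Subtracting, OSPE = -6216 − (-1842) = -4374 cm⁻¹.

-4374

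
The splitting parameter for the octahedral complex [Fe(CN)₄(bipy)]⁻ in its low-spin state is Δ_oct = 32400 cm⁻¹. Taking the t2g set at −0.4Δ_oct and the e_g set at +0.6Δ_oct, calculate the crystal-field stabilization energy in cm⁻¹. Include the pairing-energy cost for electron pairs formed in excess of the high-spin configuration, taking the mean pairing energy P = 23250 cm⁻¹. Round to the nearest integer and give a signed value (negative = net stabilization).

-18300

Ligand charges: 4×(-1) from CN⁻ and 1×(+0) from bipy sum to -4; with overall charge -1, Fe is +3.
Fe sits in group 8; removing 3 electrons leaves Fe³⁺ with 8 − 3 = 5 d electrons.
Configuration: t2g^5 e_g^0.
CFSE(orbital) = 5×(-0.4Δ_oct) + 0×(0.6Δ_oct) = -2.0Δ_oct; with Δ_oct = 32400 cm⁻¹ that is -64800 cm⁻¹.
Relative to high-spin t2g^3 e_g^2 (0 paired), the low-spin configuration has 2 additional pairs, contributing +2 × 23250 = +46500 cm⁻¹.
Combining: -64800 + 46500 = -18300 cm⁻¹.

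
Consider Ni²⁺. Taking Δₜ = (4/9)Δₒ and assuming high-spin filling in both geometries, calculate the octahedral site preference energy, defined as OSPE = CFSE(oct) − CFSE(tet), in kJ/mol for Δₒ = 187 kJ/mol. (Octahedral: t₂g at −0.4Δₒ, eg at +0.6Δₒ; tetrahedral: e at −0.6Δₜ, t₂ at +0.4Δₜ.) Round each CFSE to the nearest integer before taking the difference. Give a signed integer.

-158

Ni is in group 10, so Ni²⁺ is d⁸ (10 − 2 = 8).
In an octahedral site d⁸ (HS) is t₂g⁶ eg², giving CFSE(oct) = -1.2Δₒ = -224 kJ/mol.
Tetrahedral e⁴ t₂⁴ gives -0.8Δₜ = -0.8 × (4/9) × 187 = -66 kJ/mol.
OSPE = -224 − (-66) = -158 kJ/mol.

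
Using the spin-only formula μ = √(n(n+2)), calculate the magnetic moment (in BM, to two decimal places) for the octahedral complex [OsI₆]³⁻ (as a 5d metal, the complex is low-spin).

1.73 BM

Each I⁻ contributes -1; 6 × (-1) = -6. With overall charge -3, Os is in the +3 oxidation state.
Os sits in group 8; removing 3 electrons leaves Os³⁺ with 8 − 3 = 5 d electrons.
Configuration: t₂g⁵ eg⁰ → 1 unpaired electron.
μ(spin-only) = √[1(1+2)] = √3 ≈ 1.73 BM.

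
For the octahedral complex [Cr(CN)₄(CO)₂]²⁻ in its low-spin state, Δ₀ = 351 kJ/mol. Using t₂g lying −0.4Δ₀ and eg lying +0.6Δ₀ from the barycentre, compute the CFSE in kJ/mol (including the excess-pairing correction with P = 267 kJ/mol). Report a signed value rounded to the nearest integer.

-295

Ligand charges: 4×(-1) from CN⁻ and 2×(+0) from CO sum to -4; with overall charge -2, Cr is +2.
Cr sits in group 6; removing 2 electrons leaves Cr²⁺ with 6 − 2 = 4 d electrons.
The d⁴ electrons fill as t₂g⁴ eg⁰.
Orbital CFSE = 4(-0.4) + 0(0.6) = -1.6Δ₀ = -1.6 × 351 = -562 kJ/mol.
Pairing penalty: 1 pair vs 0 in the high-spin reference → 1 extra × P = 267 kJ/mol.
Overall CFSE = -562 + 267 = -295 kJ/mol.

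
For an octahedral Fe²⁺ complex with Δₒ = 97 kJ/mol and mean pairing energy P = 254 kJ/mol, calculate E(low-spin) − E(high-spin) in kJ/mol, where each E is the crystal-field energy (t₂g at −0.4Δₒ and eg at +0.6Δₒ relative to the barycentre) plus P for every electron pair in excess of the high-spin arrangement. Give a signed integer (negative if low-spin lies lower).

Fe sits in group 8; removing 2 electrons leaves Fe²⁺ with 8 − 2 = 6 d electrons.
High-spin: t₂g⁴ eg², CFSE = -0.4Δₒ = -39 kJ/mol.
Low-spin t₂g⁶ eg⁰ gives -2.4Δₒ = -233 kJ/mol, but forming 2 extra pairs costs 2P = 508 kJ/mol, so E(LS) = -233 + 508 = 275 kJ/mol.
E(LS) − E(HS) = 275 − (-39) = 314 kJ/mol.

314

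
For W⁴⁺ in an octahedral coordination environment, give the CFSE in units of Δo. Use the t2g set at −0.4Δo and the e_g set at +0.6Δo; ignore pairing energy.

W is in group 6, so W⁴⁺ is d² (6 − 4 = 2).
Configuration: t2g^2 e_g^0.
CFSE = 2(-0.4Δo) + 0(0.6Δo) = -0.8Δo + 0.0Δo = -0.8Δo.

-0.8 Δo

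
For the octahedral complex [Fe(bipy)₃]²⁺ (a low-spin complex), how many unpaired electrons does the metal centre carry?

0

bipy is neutral, so the +2 overall charge sits on Fe: oxidation state +2.
Fe is in group 8, so Fe²⁺ is d⁶ (8 − 2 = 6).
Configuration: t₂g⁶ eg⁰, giving 0 unpaired electrons.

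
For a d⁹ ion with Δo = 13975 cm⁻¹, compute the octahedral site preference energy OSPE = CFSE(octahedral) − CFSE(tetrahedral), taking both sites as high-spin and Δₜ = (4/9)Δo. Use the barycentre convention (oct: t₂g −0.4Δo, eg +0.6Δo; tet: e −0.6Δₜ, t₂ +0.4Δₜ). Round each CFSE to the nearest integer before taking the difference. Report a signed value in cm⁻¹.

-5901

Octahedral (high-spin): t₂g⁶ eg³, CFSE = 6(−0.4) + 3(+0.6) = -0.6Δo = -0.6 × 13975 = -8385 cm⁻¹.
In a tetrahedral site the filling is e⁴ t₂⁵: CFSE(tet) = -0.4Δₜ = -0.4 × (4/9)(13975) = -2484 cm⁻¹.
OSPE = CFSE(oct) − CFSE(tet) = -8385 − (-2484) = -5901 cm⁻¹.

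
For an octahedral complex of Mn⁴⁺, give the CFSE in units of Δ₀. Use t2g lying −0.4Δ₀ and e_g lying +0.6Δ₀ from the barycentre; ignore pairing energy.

Group 7 minus oxidation state +4 gives a d³ configuration for Mn⁴⁺.
For octahedral d³ the high- and low-spin configurations coincide.
Configuration: t2g^3 e_g^0.
CFSE = 3(-0.4Δ₀) + 0(0.6Δ₀) = -1.2Δ₀ + 0.0Δ₀ = -1.2Δ₀.

-1.2 Δ₀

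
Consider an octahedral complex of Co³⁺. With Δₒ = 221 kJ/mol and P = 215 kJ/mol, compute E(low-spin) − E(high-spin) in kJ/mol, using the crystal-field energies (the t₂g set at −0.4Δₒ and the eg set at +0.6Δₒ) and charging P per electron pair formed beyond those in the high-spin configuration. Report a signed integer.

Co³⁺: group 9, so d-count = 9 − 3 = 6.
High-spin d⁶ fills as t₂g⁴ eg² with CFSE 4(−0.4) + 2(+0.6) = -0.4Δₒ = -88 kJ/mol.
Low-spin: t₂g⁶ eg⁰, orbital CFSE = -2.4Δₒ = -530 kJ/mol; plus 2 excess pairs × P = +430 kJ/mol; total -100 kJ/mol.
The difference is -100 − (-88) = -12 kJ/mol, so low-spin lies lower.

-12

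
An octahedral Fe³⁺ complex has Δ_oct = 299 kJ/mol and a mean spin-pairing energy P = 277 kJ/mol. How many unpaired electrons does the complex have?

Fe³⁺: group 8, so d-count = 8 − 3 = 5.
Δ_oct > P, so pairing is preferred: the ground state is low-spin.
Configuration: t₂g⁵ eg⁰.
Unpaired electrons: 1.

1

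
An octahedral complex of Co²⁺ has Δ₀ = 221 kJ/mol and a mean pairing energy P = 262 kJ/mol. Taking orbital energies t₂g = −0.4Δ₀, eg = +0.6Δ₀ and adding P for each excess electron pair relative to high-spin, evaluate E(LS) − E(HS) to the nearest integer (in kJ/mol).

41

Co is in group 9, so Co²⁺ is d⁷ (9 − 2 = 7).
High-spin d⁷ fills as t₂g⁵ eg² with CFSE 5(−0.4) + 2(+0.6) = -0.8Δ₀ = -177 kJ/mol.
For low-spin the configuration is t₂g⁶ eg¹: orbital energy -1.8 × 221 = -398 kJ/mol, and 1 additional pair relative to high-spin adds 262 kJ/mol, giving -136 kJ/mol.
E(LS) − E(HS) = -136 − (-177) = 41 kJ/mol.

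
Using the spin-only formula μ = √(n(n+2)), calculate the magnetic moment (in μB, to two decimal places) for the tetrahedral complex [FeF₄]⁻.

Each F⁻ contributes -1; 4 × (-1) = -4. With overall charge -1, Fe is in the +3 oxidation state.
Fe sits in group 8; removing 3 electrons leaves Fe³⁺ with 8 − 3 = 5 d electrons.
Tetrahedral splitting is small, so the complex is high-spin.
Configuration: e^2 t2^3 → 5 unpaired electrons.
μ(spin-only) = √[5(5+2)] = √35 ≈ 5.92 μB.

5.92 μB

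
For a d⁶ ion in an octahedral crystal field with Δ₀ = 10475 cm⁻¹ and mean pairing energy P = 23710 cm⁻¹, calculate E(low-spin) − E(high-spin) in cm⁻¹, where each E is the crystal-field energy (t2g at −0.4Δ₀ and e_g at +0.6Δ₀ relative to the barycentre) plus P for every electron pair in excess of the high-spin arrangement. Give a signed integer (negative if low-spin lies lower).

26470

In the high-spin limit (t2g^4 e_g^2) the orbital term is -0.4Δ₀ = -4190 cm⁻¹, with no excess pairing.
For low-spin the configuration is t2g^6 e_g^0: orbital energy -2.4 × 10475 = -25140 cm⁻¹, and 2 additional pairs relative to high-spin add 47420 cm⁻¹, giving 22280 cm⁻¹.
The difference is 22280 − (-4190) = 26470 cm⁻¹, so high-spin lies lower.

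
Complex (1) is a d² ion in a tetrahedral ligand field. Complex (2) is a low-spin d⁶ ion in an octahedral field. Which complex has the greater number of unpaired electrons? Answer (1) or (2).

(1): Tetrahedral fields are weak (Δₜ ≈ 4/9 Δₒ), so electrons fill high-spin; e^2 t2^0 → 2 unpaired.
(2): t2g^6 e_g^0 → 0 unpaired.
So (1) has more unpaired electrons.

(1)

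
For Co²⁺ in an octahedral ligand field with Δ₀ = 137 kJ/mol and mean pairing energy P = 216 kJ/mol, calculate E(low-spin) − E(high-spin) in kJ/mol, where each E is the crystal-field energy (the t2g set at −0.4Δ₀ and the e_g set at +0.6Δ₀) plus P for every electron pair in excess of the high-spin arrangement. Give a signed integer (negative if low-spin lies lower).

79

Co sits in group 9; removing 2 electrons leaves Co²⁺ with 9 − 2 = 7 d electrons.
In the high-spin limit (t2g^5 e_g^2) the orbital term is -0.8Δ₀ = -110 kJ/mol, with no excess pairing.
For low-spin the configuration is t2g^6 e_g^1: orbital energy -1.8 × 137 = -247 kJ/mol, and 1 additional pair relative to high-spin adds 216 kJ/mol, giving -31 kJ/mol.
The difference is -31 − (-110) = 79 kJ/mol, so high-spin lies lower.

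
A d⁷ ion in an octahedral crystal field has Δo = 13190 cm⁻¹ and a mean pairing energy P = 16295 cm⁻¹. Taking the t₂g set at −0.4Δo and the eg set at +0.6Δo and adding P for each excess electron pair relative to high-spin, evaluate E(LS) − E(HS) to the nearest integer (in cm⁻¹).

In the high-spin limit (t₂g⁵ eg²) the orbital term is -0.8Δo = -10552 cm⁻¹, with no excess pairing.
Low-spin t₂g⁶ eg¹ gives -1.8Δo = -23742 cm⁻¹, but forming 1 extra pair costs 1P = 16295 cm⁻¹, so E(LS) = -23742 + 16295 = -7447 cm⁻¹.
Thus E(LS) − E(HS) = 3105 cm⁻¹.

3105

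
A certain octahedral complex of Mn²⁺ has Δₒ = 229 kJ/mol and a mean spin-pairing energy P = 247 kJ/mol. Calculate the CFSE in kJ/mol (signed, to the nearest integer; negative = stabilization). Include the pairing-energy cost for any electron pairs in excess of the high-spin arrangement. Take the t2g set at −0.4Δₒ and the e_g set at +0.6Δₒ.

0

Mn is in group 7, so Mn²⁺ is d⁵ (7 − 2 = 5).
Δₒ < P, so pairing is avoided: the ground state is high-spin.
That gives t2g^3 e_g^2.
Orbital CFSE = 0.0Δₒ = 0.0 × 229 = 0 kJ/mol.
High-spin has no excess pairs, so no pairing correction applies.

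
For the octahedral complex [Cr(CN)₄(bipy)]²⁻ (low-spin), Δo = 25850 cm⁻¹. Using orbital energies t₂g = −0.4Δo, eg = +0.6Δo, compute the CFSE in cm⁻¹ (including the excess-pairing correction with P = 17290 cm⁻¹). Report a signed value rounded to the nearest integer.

-24070

Ligand charges: 4×(-1) from CN⁻ and 1×(+0) from bipy sum to -4; with overall charge -2, Cr is +2.
Group 6 minus oxidation state +2 gives a d⁴ configuration for Cr²⁺.
The d⁴ electrons fill as t₂g⁴ eg⁰.
Orbital CFSE = 4(-0.4) + 0(0.6) = -1.6Δo = -1.6 × 25850 = -41360 cm⁻¹.
High-spin d⁴ would be t₂g³ eg¹ with 0 pairs; low-spin has 1, so 1 excess pair costs +1P = +17290 cm⁻¹.
Overall CFSE = -41360 + 17290 = -24070 cm⁻¹.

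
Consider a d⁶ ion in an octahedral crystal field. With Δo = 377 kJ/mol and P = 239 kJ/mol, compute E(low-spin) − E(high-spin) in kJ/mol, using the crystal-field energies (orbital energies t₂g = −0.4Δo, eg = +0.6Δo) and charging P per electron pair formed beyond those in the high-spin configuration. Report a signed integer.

-276

High-spin d⁶ fills as t₂g⁴ eg² with CFSE 4(−0.4) + 2(+0.6) = -0.4Δo = -151 kJ/mol.
Low-spin t₂g⁶ eg⁰ gives -2.4Δo = -905 kJ/mol, but forming 2 extra pairs costs 2P = 478 kJ/mol, so E(LS) = -905 + 478 = -427 kJ/mol.
Thus E(LS) − E(HS) = -276 kJ/mol.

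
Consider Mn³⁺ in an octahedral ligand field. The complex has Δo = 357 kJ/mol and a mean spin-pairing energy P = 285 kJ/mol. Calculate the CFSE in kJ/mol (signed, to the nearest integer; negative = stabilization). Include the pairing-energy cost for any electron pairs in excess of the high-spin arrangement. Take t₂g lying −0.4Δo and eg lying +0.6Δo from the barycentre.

-286

Mn³⁺: group 7, so d-count = 7 − 3 = 4.
Here Δo > P (357 > 285), so the low-spin state is favoured.
Filling d⁴ accordingly: t₂g⁴ eg⁰.
Orbital CFSE = -1.6Δo = -1.6 × 357 = -571 kJ/mol.
Excess pairs vs high-spin: 1 − 0 = 1; pairing cost = +285 kJ/mol.
Net CFSE = -571 + 285 = -286 kJ/mol.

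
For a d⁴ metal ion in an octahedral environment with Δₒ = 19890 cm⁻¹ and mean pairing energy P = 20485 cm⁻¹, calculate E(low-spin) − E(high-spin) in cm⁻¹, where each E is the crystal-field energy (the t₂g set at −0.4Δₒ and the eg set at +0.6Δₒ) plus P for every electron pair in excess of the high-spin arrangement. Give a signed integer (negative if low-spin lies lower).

595

In the high-spin limit (t₂g³ eg¹) the orbital term is -0.6Δₒ = -11934 cm⁻¹, with no excess pairing.
Low-spin t₂g⁴ eg⁰ gives -1.6Δₒ = -31824 cm⁻¹, but forming 1 extra pair costs 1P = 20485 cm⁻¹, so E(LS) = -31824 + 20485 = -11339 cm⁻¹.
The difference is -11339 − (-11934) = 595 cm⁻¹, so high-spin lies lower.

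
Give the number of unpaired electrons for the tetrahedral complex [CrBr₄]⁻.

Each Br⁻ contributes -1; 4 × (-1) = -4. With overall charge -1, Cr is in the +3 oxidation state.
Group 6 minus oxidation state +3 gives a d³ configuration for Cr³⁺.
Tetrahedral fields are weak (Δₜ ≈ 4/9 Δₒ), so electrons fill high-spin.
Configuration: e² t₂¹, giving 3 unpaired electrons.

3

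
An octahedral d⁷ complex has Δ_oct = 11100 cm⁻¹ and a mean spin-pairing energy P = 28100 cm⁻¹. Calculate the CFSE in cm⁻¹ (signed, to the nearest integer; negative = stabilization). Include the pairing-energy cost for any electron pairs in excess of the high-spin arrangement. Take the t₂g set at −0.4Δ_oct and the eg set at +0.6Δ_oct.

Δ_oct < P, so pairing is avoided: the ground state is high-spin.
Configuration: t₂g⁵ eg².
Orbital CFSE = -0.8Δ_oct = -0.8 × 11100 = -8880 cm⁻¹.
High-spin has no excess pairs, so no pairing correction applies.

-8880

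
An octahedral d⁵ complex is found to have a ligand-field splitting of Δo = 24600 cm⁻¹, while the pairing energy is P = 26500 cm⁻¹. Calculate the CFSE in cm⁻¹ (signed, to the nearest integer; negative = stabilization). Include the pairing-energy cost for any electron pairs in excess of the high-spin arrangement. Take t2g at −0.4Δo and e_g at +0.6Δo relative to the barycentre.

Since Δo = 24600 cm⁻¹ < P = 26500 cm⁻¹, the complex adopts the high-spin configuration.
Filling d⁵ accordingly: t2g^3 e_g^2.
Orbital CFSE = 0.0Δo = 0.0 × 24600 = 0 cm⁻¹.
High-spin has no excess pairs, so no pairing correction applies.

0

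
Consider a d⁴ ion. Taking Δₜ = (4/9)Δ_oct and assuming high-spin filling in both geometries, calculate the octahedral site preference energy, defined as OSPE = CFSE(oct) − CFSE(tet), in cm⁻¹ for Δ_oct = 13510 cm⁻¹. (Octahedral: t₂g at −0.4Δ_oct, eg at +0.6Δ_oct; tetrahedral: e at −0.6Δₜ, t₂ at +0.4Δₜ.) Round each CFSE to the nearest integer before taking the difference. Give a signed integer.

Octahedral (high-spin): t₂g³ eg¹, CFSE = 3(−0.4) + 1(+0.6) = -0.6Δ_oct = -0.6 × 13510 = -8106 cm⁻¹.
Tetrahedral e² t₂² gives -0.4Δₜ = -0.4 × (4/9) × 13510 = -2402 cm⁻¹.
OSPE = CFSE(oct) − CFSE(tet) = -8106 − (-2402) = -5704 cm⁻¹.

-5704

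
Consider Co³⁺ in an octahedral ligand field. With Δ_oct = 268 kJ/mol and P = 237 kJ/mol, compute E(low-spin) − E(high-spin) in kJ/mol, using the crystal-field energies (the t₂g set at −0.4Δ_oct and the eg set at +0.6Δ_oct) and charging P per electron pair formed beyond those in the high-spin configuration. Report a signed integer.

-62

Co³⁺: group 9, so d-count = 9 − 3 = 6.
In the high-spin limit (t₂g⁴ eg²) the orbital term is -0.4Δ_oct = -107 kJ/mol, with no excess pairing.
Low-spin t₂g⁶ eg⁰ gives -2.4Δ_oct = -643 kJ/mol, but forming 2 extra pairs costs 2P = 474 kJ/mol, so E(LS) = -643 + 474 = -169 kJ/mol.
The difference is -169 − (-107) = -62 kJ/mol, so low-spin lies lower.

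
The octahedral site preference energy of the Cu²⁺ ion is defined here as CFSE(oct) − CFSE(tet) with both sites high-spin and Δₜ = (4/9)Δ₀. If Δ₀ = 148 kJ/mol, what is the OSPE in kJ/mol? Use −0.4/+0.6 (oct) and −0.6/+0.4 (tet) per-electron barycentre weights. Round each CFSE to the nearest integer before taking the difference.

-63

Cu sits in group 11; removing 2 electrons leaves Cu²⁺ with 11 − 2 = 9 d electrons.
Octahedral high-spin t₂g⁶ eg³: CFSE = -0.6 × 148 = -89 kJ/mol.
Tetrahedral: e⁴ t₂⁵, CFSE = 4(−0.6) + 5(+0.4) = -0.4Δₜ = -0.4 × (4/9) × 148 = -26 kJ/mol.
OSPE = -89 − (-26) = -63 kJ/mol.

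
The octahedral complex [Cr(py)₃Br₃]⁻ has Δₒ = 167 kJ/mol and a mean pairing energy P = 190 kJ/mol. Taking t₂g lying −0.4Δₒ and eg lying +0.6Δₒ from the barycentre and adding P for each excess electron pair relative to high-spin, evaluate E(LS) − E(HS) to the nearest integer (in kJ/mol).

Ligand charges: 3×(+0) from py and 3×(-1) from Br⁻ sum to -3; with overall charge -1, Cr is +2.
Cr sits in group 6; removing 2 electrons leaves Cr²⁺ with 6 − 2 = 4 d electrons.
High-spin: t₂g³ eg¹, CFSE = -0.6Δₒ = -100 kJ/mol.
Low-spin: t₂g⁴ eg⁰, orbital CFSE = -1.6Δₒ = -267 kJ/mol; plus 1 excess pair × P = +190 kJ/mol; total -77 kJ/mol.
E(LS) − E(HS) = -77 − (-100) = 23 kJ/mol.

23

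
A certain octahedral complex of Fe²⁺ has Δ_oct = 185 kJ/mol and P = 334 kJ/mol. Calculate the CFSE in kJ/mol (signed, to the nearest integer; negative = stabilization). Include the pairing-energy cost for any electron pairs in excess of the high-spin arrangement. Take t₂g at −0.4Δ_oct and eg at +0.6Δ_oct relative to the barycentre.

Fe²⁺: group 8, so d-count = 8 − 2 = 6.
Here Δ_oct < P (185 < 334), so the high-spin state is favoured.
That gives t₂g⁴ eg².
Orbital CFSE = -0.4Δ_oct = -0.4 × 185 = -74 kJ/mol.
High-spin has no excess pairs, so no pairing correction applies.

-74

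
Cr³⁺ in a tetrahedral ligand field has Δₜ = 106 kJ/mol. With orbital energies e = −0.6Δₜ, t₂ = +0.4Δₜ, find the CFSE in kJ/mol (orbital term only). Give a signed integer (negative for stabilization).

Cr³⁺: group 6, so d-count = 6 − 3 = 3.
Tetrahedral splitting is small, so the complex is high-spin.
Configuration: e² t₂¹.
The orbital stabilization is -0.8Δₜ = -0.8 × 106 = -85 kJ/mol.

-85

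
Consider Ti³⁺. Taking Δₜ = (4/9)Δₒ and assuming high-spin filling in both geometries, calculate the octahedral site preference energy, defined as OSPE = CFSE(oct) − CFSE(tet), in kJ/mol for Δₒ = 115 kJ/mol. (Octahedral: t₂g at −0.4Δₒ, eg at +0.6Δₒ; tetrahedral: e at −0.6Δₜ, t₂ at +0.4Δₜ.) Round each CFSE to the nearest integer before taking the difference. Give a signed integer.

Ti is in group 4, so Ti³⁺ is d¹ (4 − 3 = 1).
Octahedral (high-spin): t₂g¹ eg⁰, CFSE = 1(−0.4) + 0(+0.6) = -0.4Δₒ = -0.4 × 115 = -46 kJ/mol.
Tetrahedral e¹ t₂⁰ gives -0.6Δₜ = -0.6 × (4/9) × 115 = -31 kJ/mol.
OSPE = -46 − (-31) = -15 kJ/mol.

-15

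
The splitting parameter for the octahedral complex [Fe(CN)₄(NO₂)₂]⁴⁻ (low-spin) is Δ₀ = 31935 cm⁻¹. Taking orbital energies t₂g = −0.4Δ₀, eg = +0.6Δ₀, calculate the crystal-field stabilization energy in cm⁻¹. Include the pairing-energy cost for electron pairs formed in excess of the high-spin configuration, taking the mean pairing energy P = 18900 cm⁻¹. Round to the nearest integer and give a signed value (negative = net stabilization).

-38844

Ligand charges: 4×(-1) from CN⁻ and 2×(-1) from NO₂⁻ sum to -6; with overall charge -4, Fe is +2.
Fe sits in group 8; removing 2 electrons leaves Fe²⁺ with 8 − 2 = 6 d electrons.
Configuration: t₂g⁶ eg⁰.
The orbital stabilization is -2.4Δ₀ = -2.4 × 31935 = -76644 cm⁻¹.
Relative to high-spin t₂g⁴ eg² (1 paired), the low-spin configuration has 2 additional pairs, contributing +2 × 18900 = +37800 cm⁻¹.
Combining: -76644 + 37800 = -38844 cm⁻¹.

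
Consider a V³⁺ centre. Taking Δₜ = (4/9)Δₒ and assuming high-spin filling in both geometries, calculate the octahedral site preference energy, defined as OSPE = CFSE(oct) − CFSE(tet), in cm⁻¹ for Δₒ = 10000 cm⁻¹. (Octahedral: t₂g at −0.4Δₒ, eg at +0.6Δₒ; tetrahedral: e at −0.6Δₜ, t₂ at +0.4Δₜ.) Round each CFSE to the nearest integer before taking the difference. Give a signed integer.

-2667

V sits in group 5; removing 3 electrons leaves V³⁺ with 5 − 3 = 2 d electrons.
Octahedral (high-spin): t₂g² eg⁰, CFSE = 2(−0.4) + 0(+0.6) = -0.8Δₒ = -0.8 × 10000 = -8000 cm⁻¹.
Tetrahedral: e² t₂⁰, CFSE = 2(−0.6) + 0(+0.4) = -1.2Δₜ = -1.2 × (4/9) × 10000 = -5333 cm⁻¹.
Subtracting, OSPE = -8000 − (-5333) = -2667 cm⁻¹.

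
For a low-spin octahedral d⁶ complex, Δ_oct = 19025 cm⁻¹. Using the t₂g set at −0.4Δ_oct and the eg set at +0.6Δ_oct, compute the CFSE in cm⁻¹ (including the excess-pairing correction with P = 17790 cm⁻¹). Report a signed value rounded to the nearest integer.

-10080

Electron filling gives t₂g⁶ eg⁰.
Orbital CFSE = 6(-0.4) + 0(0.6) = -2.4Δ_oct = -2.4 × 19025 = -45660 cm⁻¹.
High-spin d⁶ would be t₂g⁴ eg² with 1 pair; low-spin has 3, so 2 excess pairs cost +2P = +35580 cm⁻¹.
Overall CFSE = -45660 + 35580 = -10080 cm⁻¹.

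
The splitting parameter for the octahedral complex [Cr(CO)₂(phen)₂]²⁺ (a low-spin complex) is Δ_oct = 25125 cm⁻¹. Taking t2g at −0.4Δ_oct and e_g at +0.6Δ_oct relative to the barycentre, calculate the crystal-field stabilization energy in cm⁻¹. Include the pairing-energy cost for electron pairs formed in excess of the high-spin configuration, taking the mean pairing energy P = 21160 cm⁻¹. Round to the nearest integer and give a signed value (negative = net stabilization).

-19040

Ligand charges: 2×(+0) from CO and 2×(+0) from phen sum to +0; with overall charge +2, Cr is +2.
Cr²⁺: group 6, so d-count = 6 − 2 = 4.
The d⁴ electrons fill as t2g^4 e_g^0.
CFSE(orbital) = 4×(-0.4Δ_oct) + 0×(0.6Δ_oct) = -1.6Δ_oct; with Δ_oct = 25125 cm⁻¹ that is -40200 cm⁻¹.
Relative to high-spin t2g^3 e_g^1 (0 paired), the low-spin configuration has 1 additional pair, contributing +1 × 21160 = +21160 cm⁻¹.
Combining: -40200 + 21160 = -19040 cm⁻¹.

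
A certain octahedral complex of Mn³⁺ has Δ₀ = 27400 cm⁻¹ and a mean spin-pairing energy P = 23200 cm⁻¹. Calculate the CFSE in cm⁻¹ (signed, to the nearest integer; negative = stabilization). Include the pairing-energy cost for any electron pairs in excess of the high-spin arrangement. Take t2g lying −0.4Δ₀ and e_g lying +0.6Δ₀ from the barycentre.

Mn³⁺: group 7, so d-count = 7 − 3 = 4.
Δ₀ > P, so pairing is preferred: the ground state is low-spin.
Configuration: t2g^4 e_g^0.
Orbital CFSE = -1.6Δ₀ = -1.6 × 27400 = -43840 cm⁻¹.
Excess pairs vs high-spin: 1 − 0 = 1; pairing cost = +23200 cm⁻¹.
Net CFSE = -43840 + 23200 = -20640 cm⁻¹.

-20640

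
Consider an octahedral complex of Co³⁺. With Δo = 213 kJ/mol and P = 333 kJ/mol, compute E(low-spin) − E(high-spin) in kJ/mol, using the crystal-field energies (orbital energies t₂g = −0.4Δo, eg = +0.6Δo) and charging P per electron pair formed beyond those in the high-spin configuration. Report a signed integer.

240

Co³⁺: group 9, so d-count = 9 − 3 = 6.
In the high-spin limit (t₂g⁴ eg²) the orbital term is -0.4Δo = -85 kJ/mol, with no excess pairing.
Low-spin: t₂g⁶ eg⁰, orbital CFSE = -2.4Δo = -511 kJ/mol; plus 2 excess pairs × P = +666 kJ/mol; total 155 kJ/mol.
The difference is 155 − (-85) = 240 kJ/mol, so high-spin lies lower.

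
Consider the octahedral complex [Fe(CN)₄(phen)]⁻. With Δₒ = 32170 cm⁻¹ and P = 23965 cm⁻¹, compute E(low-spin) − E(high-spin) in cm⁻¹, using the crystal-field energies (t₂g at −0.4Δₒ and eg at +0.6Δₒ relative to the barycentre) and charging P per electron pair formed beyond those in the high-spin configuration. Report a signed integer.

-16410

Ligand charges: 4×(-1) from CN⁻ and 1×(+0) from phen sum to -4; with overall charge -1, Fe is +3.
Fe³⁺: group 8, so d-count = 8 − 3 = 5.
High-spin: t₂g³ eg², CFSE = 0.0Δₒ = 0 cm⁻¹.
For low-spin the configuration is t₂g⁵ eg⁰: orbital energy -2.0 × 32170 = -64340 cm⁻¹, and 2 additional pairs relative to high-spin add 47930 cm⁻¹, giving -16410 cm⁻¹.
Thus E(LS) − E(HS) = -16410 cm⁻¹.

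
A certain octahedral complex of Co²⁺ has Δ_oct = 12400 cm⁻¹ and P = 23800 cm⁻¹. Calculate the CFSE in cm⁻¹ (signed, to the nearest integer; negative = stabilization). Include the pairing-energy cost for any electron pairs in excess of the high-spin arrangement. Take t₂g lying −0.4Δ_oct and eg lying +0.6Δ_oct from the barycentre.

-9920

Co²⁺: group 9, so d-count = 9 − 2 = 7.
With Δ_oct < P the complex is high-spin.
Filling d⁷ accordingly: t₂g⁵ eg².
Orbital CFSE = -0.8Δ_oct = -0.8 × 12400 = -9920 cm⁻¹.
High-spin has no excess pairs, so no pairing correction applies.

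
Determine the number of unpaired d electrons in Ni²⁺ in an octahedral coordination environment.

Ni is in group 10, so Ni²⁺ is d⁸ (10 − 2 = 8).
Configuration: t₂g⁶ eg², giving 2 unpaired electrons.

2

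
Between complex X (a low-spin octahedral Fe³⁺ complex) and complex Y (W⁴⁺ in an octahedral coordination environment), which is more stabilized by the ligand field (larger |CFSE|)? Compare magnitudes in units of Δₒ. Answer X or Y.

X: Fe sits in group 8; removing 3 electrons leaves Fe³⁺ with 8 − 3 = 5 d electrons; t₂g⁵ eg⁰, CFSE = -2.0Δₒ.
Y: Group 6 minus oxidation state +4 gives a d² configuration for W⁴⁺; t2g^2 e_g^0, CFSE = -0.8Δₒ.
So X has the larger |CFSE|.

X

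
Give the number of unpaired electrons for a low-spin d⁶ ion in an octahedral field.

Configuration: t₂g⁶ eg⁰, giving 0 unpaired electrons.

0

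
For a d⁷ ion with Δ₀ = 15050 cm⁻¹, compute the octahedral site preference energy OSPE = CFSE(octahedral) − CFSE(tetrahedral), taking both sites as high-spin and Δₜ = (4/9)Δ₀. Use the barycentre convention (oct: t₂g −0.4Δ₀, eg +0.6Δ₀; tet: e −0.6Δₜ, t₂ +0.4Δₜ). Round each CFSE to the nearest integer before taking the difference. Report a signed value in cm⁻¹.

-4013

In an octahedral site d⁷ (HS) is t2g^5 e_g^2, giving CFSE(oct) = -0.8Δ₀ = -12040 cm⁻¹.
In a tetrahedral site the filling is e^4 t2^3: CFSE(tet) = -1.2Δₜ = -1.2 × (4/9)(15050) = -8027 cm⁻¹.
OSPE = CFSE(oct) − CFSE(tet) = -12040 − (-8027) = -4013 cm⁻¹.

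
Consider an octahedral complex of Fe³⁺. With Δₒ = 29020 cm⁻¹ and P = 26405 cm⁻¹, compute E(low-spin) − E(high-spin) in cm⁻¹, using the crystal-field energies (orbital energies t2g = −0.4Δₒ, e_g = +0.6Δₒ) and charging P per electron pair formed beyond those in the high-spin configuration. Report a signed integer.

Fe sits in group 8; removing 3 electrons leaves Fe³⁺ with 8 − 3 = 5 d electrons.
High-spin: t2g^3 e_g^2, CFSE = 0.0Δₒ = 0 cm⁻¹.
Low-spin t2g^5 e_g^0 gives -2.0Δₒ = -58040 cm⁻¹, but forming 2 extra pairs costs 2P = 52810 cm⁻¹, so E(LS) = -58040 + 52810 = -5230 cm⁻¹.
Thus E(LS) − E(HS) = -5230 cm⁻¹.

-5230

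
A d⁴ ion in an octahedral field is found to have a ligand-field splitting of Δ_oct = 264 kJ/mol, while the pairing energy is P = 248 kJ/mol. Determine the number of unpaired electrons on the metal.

2

Since Δ_oct = 264 kJ/mol > P = 248 kJ/mol, the complex adopts the low-spin configuration.
Configuration: t₂g⁴ eg⁰.
Unpaired electrons: 2.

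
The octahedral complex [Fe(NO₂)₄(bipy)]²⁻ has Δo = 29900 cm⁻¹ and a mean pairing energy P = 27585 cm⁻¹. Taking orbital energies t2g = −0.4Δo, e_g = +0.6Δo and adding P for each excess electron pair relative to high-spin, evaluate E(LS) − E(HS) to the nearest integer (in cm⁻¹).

-4630

Ligand charges: 4×(-1) from NO₂⁻ and 1×(+0) from bipy sum to -4; with overall charge -2, Fe is +2.
Fe is in group 8, so Fe²⁺ is d⁶ (8 − 2 = 6).
High-spin d⁶ fills as t2g^4 e_g^2 with CFSE 4(−0.4) + 2(+0.6) = -0.4Δo = -11960 cm⁻¹.
Low-spin t2g^6 e_g^0 gives -2.4Δo = -71760 cm⁻¹, but forming 2 extra pairs costs 2P = 55170 cm⁻¹, so E(LS) = -71760 + 55170 = -16590 cm⁻¹.
The difference is -16590 − (-11960) = -4630 cm⁻¹, so low-spin lies lower.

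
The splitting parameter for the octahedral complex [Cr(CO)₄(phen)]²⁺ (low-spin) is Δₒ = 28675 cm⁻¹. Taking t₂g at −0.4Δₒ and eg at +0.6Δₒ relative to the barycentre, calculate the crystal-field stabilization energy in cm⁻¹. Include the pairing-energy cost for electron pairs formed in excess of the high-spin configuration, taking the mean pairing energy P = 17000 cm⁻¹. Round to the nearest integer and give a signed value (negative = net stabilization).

-28880

Ligand charges: 4×(+0) from CO and 1×(+0) from phen sum to +0; with overall charge +2, Cr is +2.
Cr is in group 6, so Cr²⁺ is d⁴ (6 − 2 = 4).
Configuration: t₂g⁴ eg⁰.
Orbital CFSE = 4(-0.4) + 0(0.6) = -1.6Δₒ = -1.6 × 28675 = -45880 cm⁻¹.
Pairing penalty: 1 pair vs 0 in the high-spin reference → 1 extra × P = 17000 cm⁻¹.
Overall CFSE = -45880 + 17000 = -28880 cm⁻¹.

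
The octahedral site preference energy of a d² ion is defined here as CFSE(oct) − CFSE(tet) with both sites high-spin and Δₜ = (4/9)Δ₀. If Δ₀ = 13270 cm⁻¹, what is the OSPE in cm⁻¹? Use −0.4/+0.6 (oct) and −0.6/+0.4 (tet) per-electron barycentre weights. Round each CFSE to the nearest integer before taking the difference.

In an octahedral site d² (HS) is t2g^2 e_g^0, giving CFSE(oct) = -0.8Δ₀ = -10616 cm⁻¹.
In a tetrahedral site the filling is e^2 t2^0: CFSE(tet) = -1.2Δₜ = -1.2 × (4/9)(13270) = -7077 cm⁻¹.
OSPE = -10616 − (-7077) = -3539 cm⁻¹.

-3539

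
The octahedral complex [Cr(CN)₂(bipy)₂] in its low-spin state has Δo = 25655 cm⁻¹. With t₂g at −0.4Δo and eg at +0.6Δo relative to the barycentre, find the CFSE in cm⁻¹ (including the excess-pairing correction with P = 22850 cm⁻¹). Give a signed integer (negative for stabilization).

Ligand charges: 2×(-1) from CN⁻ and 2×(+0) from bipy sum to -2; with overall charge +0, Cr is +2.
Cr sits in group 6; removing 2 electrons leaves Cr²⁺ with 6 − 2 = 4 d electrons.
Electron filling gives t₂g⁴ eg⁰.
CFSE(orbital) = 4×(-0.4Δo) + 0×(0.6Δo) = -1.6Δo; with Δo = 25655 cm⁻¹ that is -41048 cm⁻¹.
Pairing penalty: 1 pair vs 0 in the high-spin reference → 1 extra × P = 22850 cm⁻¹.
Combining: -41048 + 22850 = -18198 cm⁻¹.

-18198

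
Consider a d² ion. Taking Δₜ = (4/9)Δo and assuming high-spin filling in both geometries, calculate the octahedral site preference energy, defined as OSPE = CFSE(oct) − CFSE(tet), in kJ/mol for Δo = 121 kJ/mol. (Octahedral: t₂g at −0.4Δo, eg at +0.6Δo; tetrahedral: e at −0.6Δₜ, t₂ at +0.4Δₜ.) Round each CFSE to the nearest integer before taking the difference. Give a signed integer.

-32

Octahedral high-spin t₂g² eg⁰: CFSE = -0.8 × 121 = -97 kJ/mol.
Tetrahedral e² t₂⁰ gives -1.2Δₜ = -1.2 × (4/9) × 121 = -65 kJ/mol.
Subtracting, OSPE = -97 − (-65) = -32 kJ/mol.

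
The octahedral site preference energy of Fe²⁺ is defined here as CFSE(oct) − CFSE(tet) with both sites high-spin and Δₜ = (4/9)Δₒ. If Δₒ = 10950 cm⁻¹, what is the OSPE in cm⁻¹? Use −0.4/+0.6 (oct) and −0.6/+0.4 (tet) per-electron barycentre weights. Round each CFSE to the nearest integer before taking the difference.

-1460

Fe²⁺: group 8, so d-count = 8 − 2 = 6.
In an octahedral site d⁶ (HS) is t2g^4 e_g^2, giving CFSE(oct) = -0.4Δₒ = -4380 cm⁻¹.
Tetrahedral: e^3 t2^3, CFSE = 3(−0.6) + 3(+0.4) = -0.6Δₜ = -0.6 × (4/9) × 10950 = -2920 cm⁻¹.
OSPE = CFSE(oct) − CFSE(tet) = -4380 − (-2920) = -1460 cm⁻¹.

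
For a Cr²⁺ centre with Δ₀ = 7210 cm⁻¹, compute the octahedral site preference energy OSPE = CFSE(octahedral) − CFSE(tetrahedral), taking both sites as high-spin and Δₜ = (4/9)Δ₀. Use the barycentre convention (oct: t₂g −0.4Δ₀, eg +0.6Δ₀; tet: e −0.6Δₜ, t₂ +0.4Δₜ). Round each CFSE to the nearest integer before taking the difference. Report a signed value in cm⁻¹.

Cr²⁺: group 6, so d-count = 6 − 2 = 4.
In an octahedral site d⁴ (HS) is t₂g³ eg¹, giving CFSE(oct) = -0.6Δ₀ = -4326 cm⁻¹.
Tetrahedral: e² t₂², CFSE = 2(−0.6) + 2(+0.4) = -0.4Δₜ = -0.4 × (4/9) × 7210 = -1282 cm⁻¹.
OSPE = -4326 − (-1282) = -3044 cm⁻¹.

-3044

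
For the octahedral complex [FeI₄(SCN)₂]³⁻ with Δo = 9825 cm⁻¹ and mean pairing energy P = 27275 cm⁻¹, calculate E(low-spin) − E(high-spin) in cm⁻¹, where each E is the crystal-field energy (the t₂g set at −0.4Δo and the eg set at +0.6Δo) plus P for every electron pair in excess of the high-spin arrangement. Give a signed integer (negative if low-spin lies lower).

34900

Ligand charges: 4×(-1) from I⁻ and 2×(-1) from SCN⁻ sum to -6; with overall charge -3, Fe is +3.
Group 8 minus oxidation state +3 gives a d⁵ configuration for Fe³⁺.
In the high-spin limit (t₂g³ eg²) the orbital term is 0.0Δo = 0 cm⁻¹, with no excess pairing.
Low-spin: t₂g⁵ eg⁰, orbital CFSE = -2.0Δo = -19650 cm⁻¹; plus 2 excess pairs × P = +54550 cm⁻¹; total 34900 cm⁻¹.
E(LS) − E(HS) = 34900 − (0) = 34900 cm⁻¹.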